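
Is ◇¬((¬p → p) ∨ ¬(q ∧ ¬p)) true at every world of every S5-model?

Tableau for the negation ¬◇¬((¬p → p) ∨ ¬(q ∧ ¬p)):
1. ¬◇¬((¬p → p) ∨ ¬(q ∧ ¬p)), 0
2. (¬p → p) ∨ ¬(q ∧ ¬p), 0
3. ¬(q ∧ ¬p), 0
4. p, 0
Accessibility: 0R0
The negation has an open branch (countermodel exists).

Invalid (countermodel exists)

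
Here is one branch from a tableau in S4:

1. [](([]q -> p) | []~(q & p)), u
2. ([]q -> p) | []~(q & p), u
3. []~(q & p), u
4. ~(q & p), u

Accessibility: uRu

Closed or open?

No world carries both an atom and its negation.

No, open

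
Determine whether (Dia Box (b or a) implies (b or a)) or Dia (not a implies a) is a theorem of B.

Tableau for the negation not ((Dia Box (b or a) implies (b or a)) or Dia (not a implies a)):
1. not ((Dia Box (b or a) implies (b or a)) or Dia (not a implies a)), u
2. not (Dia Box (b or a) implies (b or a)), u   [neg-or-rule on 1]
3. not Dia (not a implies a), u   [neg-or-rule on 1]
4. Dia Box (b or a), u   [neg-implies-rule on 2]
5. not (b or a), u   [neg-implies-rule on 2]
6. not b, u   [neg-or-rule on 5]
7. not a, u   [neg-or-rule on 5]
8. not (not a implies a), u   [neg-Dia-rule on 3 via uRu]
9. Box (b or a), v   [Dia-rule on 4: fresh world v, uRv]
10. not (not a implies a), v   [neg-Dia-rule on 3 via uRv]
11. not a, v   [neg-implies-rule on 10]
12. b or a, u   [Box-rule on 9 via vRu]
13. b or a, v   [Box-rule on 9 via vRv]
14. a, u   [or-rule on 12 (branches; this branch)]
Accessibility: uRu, uRv, vRu, vRv
Branch closes: a and not a both at u.
All branches of the negation close; one closing branch shown above.

Valid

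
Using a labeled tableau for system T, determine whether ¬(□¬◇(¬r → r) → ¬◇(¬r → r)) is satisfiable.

No, unsatisfiable

1. ¬(□¬◇(¬r → r) → ¬◇(¬r → r)), w0
2. □¬◇(¬r → r), w0
3. ◇(¬r → r), w0
4. ¬◇(¬r → r), w0
5. ¬(¬r → r), w0
6. ¬r, w0
7. ¬r → r, w1
8. ¬◇(¬r → r), w1
9. ¬(¬r → r), w1
10. ¬r, w1
11. r, w1
Accessibility: w0Rw0, w0Rw1, w1Rw1
Branch closes: r and ¬r both at w1.
Every branch closes; the branch above is one of them.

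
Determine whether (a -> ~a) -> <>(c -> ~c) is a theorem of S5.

Tableau for the negation ~((a -> ~a) -> <>(c -> ~c)):
1. ~((a -> ~a) -> <>(c -> ~c)), 0
2. a -> ~a, 0   [~->-rule on 1]
3. ~<>(c -> ~c), 0   [~->-rule on 1]
4. ~(c -> ~c), 0   [~<>-rule on 3 via 0R0]
5. c, 0   [~->-rule on 4]
6. ~a, 0   [->-rule on 2 (branches; this branch)]
Accessibility: 0R0
The negation has an open branch (countermodel exists).

Not valid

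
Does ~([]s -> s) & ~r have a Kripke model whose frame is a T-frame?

1. ~([]s -> s) & ~r, u
2. ~([]s -> s), u
3. ~r, u
4. []s, u
5. ~s, u
6. s, u
Accessibility: uRu
Branch closes: s and ~s both at u.
All branches of the tableau close; one closing branch shown above.

Unsatisfiable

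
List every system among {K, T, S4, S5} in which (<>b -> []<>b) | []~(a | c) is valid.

S4-tableau for the negation ~((<>b -> []<>b) | []~(a | c)):
1. ~((<>b -> []<>b) | []~(a | c)), 0
2. ~(<>b -> []<>b), 0
3. ~[]~(a | c), 0
4. <>b, 0
5. ~[]<>b, 0
6. a | c, 1
7. c, 1
8. b, 2
9. ~<>b, 3
10. ~b, 3
Accessibility: 0R0, 0R1, 0R2, 0R3, 1R1, 2R2, 3R3
Complete open branch: countermodel on an S4-frame, so not valid in S4, nor in K, T (the same frame is also a K-frame and a T-frame).
S5-tableau for the negation ~((<>b -> []<>b) | []~(a | c)):
1. ~((<>b -> []<>b) | []~(a | c)), 0
2. ~(<>b -> []<>b), 0
3. ~[]~(a | c), 0
4. <>b, 0
5. ~[]<>b, 0
6. a | c, 1
7. c, 1
8. b, 2
9. ~<>b, 3
10. ~b, 0
11. ~b, 1
12. ~b, 2
Accessibility: 0R0, 0R1, 0R2, 0R3, 1R0, 1R1, 1R2, 1R3, 2R0, 2R1, 2R2, 2R3, 3R0, 3R1, 3R2, 3R3
Branch closes: b and ~b both at 2.
Every branch closes (one shown): valid in S5.

S5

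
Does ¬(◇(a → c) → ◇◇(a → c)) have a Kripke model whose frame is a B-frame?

No, unsatisfiable

1. ¬(◇(a → c) → ◇◇(a → c)), w0
2. ◇(a → c), w0
3. ¬◇◇(a → c), w0
4. ¬◇(a → c), w0
5. ¬(a → c), w0
6. a, w0
7. ¬c, w0
8. a → c, w1
9. ¬◇(a → c), w1
10. ¬(a → c), w1
11. a, w1
12. ¬c, w1
13. c, w1
Accessibility: w0Rw0, w0Rw1, w1Rw0, w1Rw1
Branch closes: c and ¬c both at w1.
Every branch closes; the branch above is one of them.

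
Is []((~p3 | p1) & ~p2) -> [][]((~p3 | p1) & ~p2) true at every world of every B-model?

Tableau for the negation ~([]((~p3 | p1) & ~p2) -> [][]((~p3 | p1) & ~p2)):
1. ~([]((~p3 | p1) & ~p2) -> [][]((~p3 | p1) & ~p2)), 0
2. []((~p3 | p1) & ~p2), 0
3. ~[][]((~p3 | p1) & ~p2), 0
4. (~p3 | p1) & ~p2, 0
5. ~p3 | p1, 0
6. ~p2, 0
7. p1, 0
8. ~[]((~p3 | p1) & ~p2), 1
9. (~p3 | p1) & ~p2, 1
10. ~p3 | p1, 1
11. ~p2, 1
12. p1, 1
13. ~((~p3 | p1) & ~p2), 2
14. p2, 2
Accessibility: 0R0, 0R1, 1R0, 1R1, 1R2, 2R1, 2R2
The negation has an open branch (countermodel exists).

Not valid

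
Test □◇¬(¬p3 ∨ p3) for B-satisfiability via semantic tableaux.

Unsatisfiable

1. □◇¬(¬p3 ∨ p3), u
2. ◇¬(¬p3 ∨ p3), u   [□-rule on 1 via uRu]
3. ¬(¬p3 ∨ p3), v   [◇-rule on 2: fresh world v, uRv]
4. p3, v   [¬∨-rule on 3]
5. ¬p3, v   [¬∨-rule on 3]
Accessibility: uRu, uRv, vRu, vRv
Branch closes: p3 and ¬p3 both at v.
(One branch shown.) All branches close.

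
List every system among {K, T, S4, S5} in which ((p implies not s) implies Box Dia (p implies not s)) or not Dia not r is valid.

S4-tableau for the negation not (((p implies not s) implies Box Dia (p implies not s)) or not Dia not r):
1. not (((p implies not s) implies Box Dia (p implies not s)) or not Dia not r), w0
2. not ((p implies not s) implies Box Dia (p implies not s)), w0
3. Dia not r, w0
4. p implies not s, w0
5. not Box Dia (p implies not s), w0
6. not s, w0
7. not r, w1
8. not Dia (p implies not s), w2
9. not (p implies not s), w2
10. p, w2
11. s, w2
Accessibility: w0Rw0, w0Rw1, w0Rw2, w1Rw1, w2Rw2
Complete open branch: countermodel on an S4-frame, so not valid in S4, nor in K, T (the same frame is also a K-frame and a T-frame).
S5-tableau for the negation not (((p implies not s) implies Box Dia (p implies not s)) or not Dia not r):
1. not (((p implies not s) implies Box Dia (p implies not s)) or not Dia not r), w0
2. not ((p implies not s) implies Box Dia (p implies not s)), w0
3. Dia not r, w0
4. p implies not s, w0
5. not Box Dia (p implies not s), w0
6. not s, w0
7. not r, w1
8. not Dia (p implies not s), w2
9. not (p implies not s), w0
10. p, w0
11. s, w0
Accessibility: w0Rw0, w0Rw1, w0Rw2, w1Rw0, w1Rw1, w1Rw2, w2Rw0, w2Rw1, w2Rw2
Branch closes: s and not s both at w0.
Every branch closes (one shown): valid in S5.

S5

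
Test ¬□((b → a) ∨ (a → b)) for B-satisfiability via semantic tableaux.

No, unsatisfiable

1. ¬□((b → a) ∨ (a → b)), 0
2. ¬((b → a) ∨ (a → b)), 1
3. ¬(b → a), 1
4. ¬(a → b), 1
5. b, 1
6. ¬a, 1
7. a, 1
8. ¬b, 1
Accessibility: 0R0, 0R1, 1R0, 1R1
Branch closes: a and ¬a both at 1.
Every branch closes; the branch above is one of them.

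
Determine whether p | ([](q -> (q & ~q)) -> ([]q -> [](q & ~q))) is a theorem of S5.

Tableau for the negation ~(p | ([](q -> (q & ~q)) -> ([]q -> [](q & ~q)))):
1. ~(p | ([](q -> (q & ~q)) -> ([]q -> [](q & ~q)))), u
2. ~p, u   [~|-rule on 1]
3. ~([](q -> (q & ~q)) -> ([]q -> [](q & ~q))), u   [~|-rule on 1]
4. [](q -> (q & ~q)), u   [~->-rule on 3]
5. ~([]q -> [](q & ~q)), u   [~->-rule on 3]
6. []q, u   [~->-rule on 5]
7. ~[](q & ~q), u   [~->-rule on 5]
8. q -> (q & ~q), u   [[]-rule on 4 via uRu]
9. q, u   [[]-rule on 6 via uRu]
10. q & ~q, u   [->-rule on 8 (branches; this branch)]
11. ~q, u   [&-rule on 10]
Accessibility: uRu
Branch closes: q and ~q both at u.
Every branch of the negation's tableau closes; the branch above is one of them.

Yes, valid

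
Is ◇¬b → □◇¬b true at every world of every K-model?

Tableau for the negation ¬(◇¬b → □◇¬b):
1. ¬(◇¬b → □◇¬b), u
2. ◇¬b, u
3. ¬□◇¬b, u
4. ¬b, v
5. ¬◇¬b, w
Accessibility: uRv, uRw
The negation has an open branch (countermodel exists).

Not valid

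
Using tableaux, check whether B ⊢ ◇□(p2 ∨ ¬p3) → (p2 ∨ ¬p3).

Yes, valid

Tableau for the negation ¬(◇□(p2 ∨ ¬p3) → (p2 ∨ ¬p3)):
1. ¬(◇□(p2 ∨ ¬p3) → (p2 ∨ ¬p3)), w0
2. ◇□(p2 ∨ ¬p3), w0   [¬→-rule on 1]
3. ¬(p2 ∨ ¬p3), w0   [¬→-rule on 1]
4. ¬p2, w0   [¬∨-rule on 3]
5. p3, w0   [¬∨-rule on 3]
6. □(p2 ∨ ¬p3), w1   [◇-rule on 2: fresh world w1, w0Rw1]
7. p2 ∨ ¬p3, w0   [□-rule on 6 via w1Rw0]
8. p2 ∨ ¬p3, w1   [□-rule on 6 via w1Rw1]
9. ¬p3, w0   [∨-rule on 7 (branches; this branch)]
Accessibility: w0Rw0, w0Rw1, w1Rw0, w1Rw1
Branch closes: p3 and ¬p3 both at w0.
All branches of the negation close; one closing branch shown above.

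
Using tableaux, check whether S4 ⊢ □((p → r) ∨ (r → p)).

Tableau for the negation ¬□((p → r) ∨ (r → p)):
1. ¬□((p → r) ∨ (r → p)), 0
2. ¬((p → r) ∨ (r → p)), 1
3. ¬(p → r), 1
4. ¬(r → p), 1
5. p, 1
6. ¬r, 1
7. r, 1
8. ¬p, 1
Accessibility: 0R0, 0R1, 1R1
Branch closes: r and ¬r both at 1.
All branches of the negation close; one closing branch shown above.

Valid in S4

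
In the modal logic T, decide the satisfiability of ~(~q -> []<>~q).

1. ~(~q -> []<>~q), u
2. ~q, u   [~->-rule on 1]
3. ~[]<>~q, u   [~->-rule on 1]
4. ~<>~q, v   [~[]-rule on 3: fresh world v, uRv]
5. q, v   [~<>-rule on 4 via vRv]
Accessibility: uRu, uRv, vRv

Yes, satisfiable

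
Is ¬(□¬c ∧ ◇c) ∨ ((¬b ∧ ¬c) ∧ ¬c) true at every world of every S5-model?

Yes, valid

Tableau for the negation ¬(¬(□¬c ∧ ◇c) ∨ ((¬b ∧ ¬c) ∧ ¬c)):
1. ¬(¬(□¬c ∧ ◇c) ∨ ((¬b ∧ ¬c) ∧ ¬c)), 0
2. □¬c ∧ ◇c, 0
3. ¬((¬b ∧ ¬c) ∧ ¬c), 0
4. □¬c, 0
5. ◇c, 0
6. ¬c, 0
7. ¬(¬b ∧ ¬c), 0
8. b, 0
9. c, 1
10. ¬c, 1
Accessibility: 0R0, 0R1, 1R0, 1R1
Branch closes: c and ¬c both at 1.
Every branch of the negation's tableau closes; the branch above is one of them.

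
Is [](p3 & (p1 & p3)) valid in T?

Tableau for the negation ~[](p3 & (p1 & p3)):
1. ~[](p3 & (p1 & p3)), u
2. ~(p3 & (p1 & p3)), v
3. ~(p1 & p3), v
4. ~p3, v
Accessibility: uRu, uRv, vRv
The negation has an open branch (countermodel exists).

Invalid (countermodel exists)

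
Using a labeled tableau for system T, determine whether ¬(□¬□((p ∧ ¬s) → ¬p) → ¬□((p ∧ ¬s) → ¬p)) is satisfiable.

1. ¬(□¬□((p ∧ ¬s) → ¬p) → ¬□((p ∧ ¬s) → ¬p)), u
2. □¬□((p ∧ ¬s) → ¬p), u
3. □((p ∧ ¬s) → ¬p), u
4. ¬□((p ∧ ¬s) → ¬p), u
5. (p ∧ ¬s) → ¬p, u
6. ¬(p ∧ ¬s), u
7. s, u
8. ¬((p ∧ ¬s) → ¬p), v
9. p ∧ ¬s, v
10. p, v
11. ¬s, v
12. ¬□((p ∧ ¬s) → ¬p), v
13. (p ∧ ¬s) → ¬p, v
14. ¬(p ∧ ¬s), v
15. s, v
Accessibility: uRu, uRv, vRv
Branch closes: s and ¬s both at v.
All branches of the tableau close; one closing branch shown above.

Unsatisfiable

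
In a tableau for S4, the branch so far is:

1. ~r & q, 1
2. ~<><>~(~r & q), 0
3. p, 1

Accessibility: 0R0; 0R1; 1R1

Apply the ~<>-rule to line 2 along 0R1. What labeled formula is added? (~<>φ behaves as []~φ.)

~<>~(~r & q), 1

~<>φ behaves as []~φ: propagate the negated body to each accessible world.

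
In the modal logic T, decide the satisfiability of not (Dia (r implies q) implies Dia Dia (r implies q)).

No, unsatisfiable

1. not (Dia (r implies q) implies Dia Dia (r implies q)), u
2. Dia (r implies q), u   [neg-implies-rule on 1]
3. not Dia Dia (r implies q), u   [neg-implies-rule on 1]
4. not Dia (r implies q), u   [neg-Dia-rule on 3 via uRu]
5. not (r implies q), u   [neg-Dia-rule on 4 via uRu]
6. r, u   [neg-implies-rule on 5]
7. not q, u   [neg-implies-rule on 5]
8. r implies q, v   [Dia-rule on 2: fresh world v, uRv]
9. not Dia (r implies q), v   [neg-Dia-rule on 3 via uRv]
10. not (r implies q), v   [neg-Dia-rule on 4 via uRv]
11. r, v   [neg-implies-rule on 10]
12. not q, v   [neg-implies-rule on 10]
13. q, v   [implies-rule on 8 (branches; this branch)]
Accessibility: uRu, uRv, vRv
Branch closes: q and not q both at v.
(One branch shown.) All branches close.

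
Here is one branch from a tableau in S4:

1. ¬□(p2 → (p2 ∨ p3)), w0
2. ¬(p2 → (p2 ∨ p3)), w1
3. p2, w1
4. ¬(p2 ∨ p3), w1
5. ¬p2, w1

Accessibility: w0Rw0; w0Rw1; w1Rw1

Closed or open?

Both p2 and ¬p2 appear at w1.

Yes, closed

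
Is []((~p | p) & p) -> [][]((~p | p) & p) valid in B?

Tableau for the negation ~([]((~p | p) & p) -> [][]((~p | p) & p)):
1. ~([]((~p | p) & p) -> [][]((~p | p) & p)), w0
2. []((~p | p) & p), w0
3. ~[][]((~p | p) & p), w0
4. (~p | p) & p, w0
5. ~p | p, w0
6. p, w0
7. ~[]((~p | p) & p), w1
8. (~p | p) & p, w1
9. ~p | p, w1
10. p, w1
11. ~((~p | p) & p), w2
12. ~p, w2
Accessibility: w0Rw0, w0Rw1, w1Rw0, w1Rw1, w1Rw2, w2Rw1, w2Rw2
The negation has an open branch (countermodel exists).

Not valid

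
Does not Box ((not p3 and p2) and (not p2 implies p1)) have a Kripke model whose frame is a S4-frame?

Yes, satisfiable

1. not Box ((not p3 and p2) and (not p2 implies p1)), 0
2. not ((not p3 and p2) and (not p2 implies p1)), 1
3. not (not p2 implies p1), 1
4. not p2, 1
5. not p1, 1
Accessibility: 0R0, 0R1, 1R1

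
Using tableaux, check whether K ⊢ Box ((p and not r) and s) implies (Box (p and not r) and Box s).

Valid in K

Tableau for the negation not (Box ((p and not r) and s) implies (Box (p and not r) and Box s)):
1. not (Box ((p and not r) and s) implies (Box (p and not r) and Box s)), u
2. Box ((p and not r) and s), u   [neg-implies-rule on 1]
3. not (Box (p and not r) and Box s), u   [neg-implies-rule on 1]
4. not Box (p and not r), u   [neg-and-rule on 3 (branches; this branch)]
5. not (p and not r), v   [neg-Box-rule on 4: fresh world v, uRv]
6. (p and not r) and s, v   [Box-rule on 2 via uRv]
7. p and not r, v   [and-rule on 6]
8. s, v   [and-rule on 6]
9. p, v   [and-rule on 7]
10. not r, v   [and-rule on 7]
11. r, v   [neg-and-rule on 5 (branches; this branch)]
Accessibility: uRv
Branch closes: r and not r both at v.
Every branch of the negation's tableau closes; the branch above is one of them.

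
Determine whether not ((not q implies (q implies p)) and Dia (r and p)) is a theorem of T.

Tableau for the negation (not q implies (q implies p)) and Dia (r and p):
1. (not q implies (q implies p)) and Dia (r and p), w0
2. not q implies (q implies p), w0
3. Dia (r and p), w0
4. q implies p, w0
5. p, w0
6. r and p, w1
7. r, w1
8. p, w1
Accessibility: w0Rw0, w0Rw1, w1Rw1
The negation has an open branch (countermodel exists).

Invalid (countermodel exists)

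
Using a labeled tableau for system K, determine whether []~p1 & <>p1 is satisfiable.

1. []~p1 & <>p1, u
2. []~p1, u   [&-rule on 1]
3. <>p1, u   [&-rule on 1]
4. p1, v   [<>-rule on 3: fresh world v, uRv]
5. ~p1, v   [[]-rule on 2 via uRv]
Accessibility: uRv
Branch closes: p1 and ~p1 both at v.
Every branch closes; the branch above is one of them.

Unsatisfiable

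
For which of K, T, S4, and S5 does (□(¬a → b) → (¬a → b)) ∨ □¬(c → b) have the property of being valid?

K-tableau for the negation ¬((□(¬a → b) → (¬a → b)) ∨ □¬(c → b)):
1. ¬((□(¬a → b) → (¬a → b)) ∨ □¬(c → b)), 0
2. ¬(□(¬a → b) → (¬a → b)), 0
3. ¬□¬(c → b), 0
4. □(¬a → b), 0
5. ¬(¬a → b), 0
6. ¬a, 0
7. ¬b, 0
8. c → b, 1
9. ¬a → b, 1
10. b, 1
Accessibility: 0R1
Complete open branch: countermodel on a K-frame, so not valid in K.
T-tableau for the negation ¬((□(¬a → b) → (¬a → b)) ∨ □¬(c → b)):
1. ¬((□(¬a → b) → (¬a → b)) ∨ □¬(c → b)), 0
2. ¬(□(¬a → b) → (¬a → b)), 0
3. ¬□¬(c → b), 0
4. □(¬a → b), 0
5. ¬(¬a → b), 0
6. ¬a, 0
7. ¬b, 0
8. ¬a → b, 0
9. b, 0
Accessibility: 0R0
Branch closes: b and ¬b both at 0.
Every branch closes (one shown): valid in T, hence also in S4, S5 (every theorem of T is a theorem of S4 and S5).

T, S4, S5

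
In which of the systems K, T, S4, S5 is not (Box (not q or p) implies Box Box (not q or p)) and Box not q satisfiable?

K, T

S4-tableau for the formula:
1. not (Box (not q or p) implies Box Box (not q or p)) and Box not q, w0
2. not (Box (not q or p) implies Box Box (not q or p)), w0
3. Box not q, w0
4. Box (not q or p), w0
5. not Box Box (not q or p), w0
6. not q, w0
7. not q or p, w0
8. p, w0
9. not Box (not q or p), w1
10. not q, w1
11. not q or p, w1
12. p, w1
13. not (not q or p), w2
14. q, w2
15. not p, w2
16. not q, w2
Accessibility: w0Rw0, w0Rw1, w0Rw2, w1Rw1, w1Rw2, w2Rw2
Branch closes: q and not q both at w2.
Every branch closes (one shown): unsatisfiable in S4, hence also in S5 (every S5-frame is an S4-frame).
T-tableau for the formula:
1. not (Box (not q or p) implies Box Box (not q or p)) and Box not q, w0
2. not (Box (not q or p) implies Box Box (not q or p)), w0
3. Box not q, w0
4. Box (not q or p), w0
5. not Box Box (not q or p), w0
6. not q, w0
7. not q or p, w0
8. p, w0
9. not Box (not q or p), w1
10. not q, w1
11. not q or p, w1
12. p, w1
13. not (not q or p), w2
14. q, w2
15. not p, w2
Accessibility: w0Rw0, w0Rw1, w1Rw1, w1Rw2, w2Rw2
Complete open branch: satisfiable in T, hence also in K (this T-model is also a K-model).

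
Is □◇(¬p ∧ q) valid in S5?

Tableau for the negation ¬□◇(¬p ∧ q):
1. ¬□◇(¬p ∧ q), 0
2. ¬◇(¬p ∧ q), 1
3. ¬(¬p ∧ q), 0
4. ¬(¬p ∧ q), 1
5. ¬q, 0
6. ¬q, 1
Accessibility: 0R0, 0R1, 1R0, 1R1
The negation has an open branch (countermodel exists).

Not valid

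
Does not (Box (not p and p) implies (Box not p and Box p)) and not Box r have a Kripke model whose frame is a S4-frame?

Unsatisfiable (every branch closes)

1. not (Box (not p and p) implies (Box not p and Box p)) and not Box r, 0
2. not (Box (not p and p) implies (Box not p and Box p)), 0
3. not Box r, 0
4. Box (not p and p), 0
5. not (Box not p and Box p), 0
6. not p and p, 0
7. not p, 0
8. p, 0
Accessibility: 0R0
Branch closes: p and not p both at 0.
(One branch shown.) All branches close.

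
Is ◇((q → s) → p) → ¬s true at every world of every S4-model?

Not valid

Tableau for the negation ¬(◇((q → s) → p) → ¬s):
1. ¬(◇((q → s) → p) → ¬s), u
2. ◇((q → s) → p), u
3. s, u
4. (q → s) → p, v
5. p, v
Accessibility: uRu, uRv, vRv
The negation has an open branch (countermodel exists).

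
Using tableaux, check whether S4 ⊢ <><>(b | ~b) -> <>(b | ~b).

Tableau for the negation ~(<><>(b | ~b) -> <>(b | ~b)):
1. ~(<><>(b | ~b) -> <>(b | ~b)), 0
2. <><>(b | ~b), 0
3. ~<>(b | ~b), 0
4. ~(b | ~b), 0
5. ~b, 0
6. b, 0
Accessibility: 0R0
Branch closes: b and ~b both at 0.
Every branch of the negation's tableau closes; the branch above is one of them.

Valid in S4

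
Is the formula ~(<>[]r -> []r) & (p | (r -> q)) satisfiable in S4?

1. ~(<>[]r -> []r) & (p | (r -> q)), 0
2. ~(<>[]r -> []r), 0   [&-rule on 1]
3. p | (r -> q), 0   [&-rule on 1]
4. <>[]r, 0   [~->-rule on 2]
5. ~[]r, 0   [~->-rule on 2]
6. r -> q, 0   [|-rule on 3 (branches; this branch)]
7. q, 0   [->-rule on 6 (branches; this branch)]
8. []r, 1   [<>-rule on 4: fresh world 1, 0R1]
9. r, 1   [[]-rule on 8 via 1R1]
10. ~r, 2   [~[]-rule on 5: fresh world 2, 0R2]
Accessibility: 0R0, 0R1, 0R2, 1R1, 2R2

Satisfiable (open branch found)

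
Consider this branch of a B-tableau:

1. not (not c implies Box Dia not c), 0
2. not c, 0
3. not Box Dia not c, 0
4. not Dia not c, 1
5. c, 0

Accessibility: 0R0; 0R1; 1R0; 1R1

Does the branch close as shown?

Both c and not c appear at 0.

Closed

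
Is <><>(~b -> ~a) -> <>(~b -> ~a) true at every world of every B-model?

Tableau for the negation ~(<><>(~b -> ~a) -> <>(~b -> ~a)):
1. ~(<><>(~b -> ~a) -> <>(~b -> ~a)), w0
2. <><>(~b -> ~a), w0
3. ~<>(~b -> ~a), w0
4. ~(~b -> ~a), w0
5. ~b, w0
6. a, w0
7. <>(~b -> ~a), w1
8. ~(~b -> ~a), w1
9. ~b, w1
10. a, w1
11. ~b -> ~a, w2
12. ~a, w2
Accessibility: w0Rw0, w0Rw1, w1Rw0, w1Rw1, w1Rw2, w2Rw1, w2Rw2
The negation has an open branch (countermodel exists).

No, not valid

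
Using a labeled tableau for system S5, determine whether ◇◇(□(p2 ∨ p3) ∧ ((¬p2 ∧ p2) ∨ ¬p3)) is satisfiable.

1. ◇◇(□(p2 ∨ p3) ∧ ((¬p2 ∧ p2) ∨ ¬p3)), w0
2. ◇(□(p2 ∨ p3) ∧ ((¬p2 ∧ p2) ∨ ¬p3)), w1
3. □(p2 ∨ p3) ∧ ((¬p2 ∧ p2) ∨ ¬p3), w2
4. □(p2 ∨ p3), w2
5. (¬p2 ∧ p2) ∨ ¬p3, w2
6. p2 ∨ p3, w0
7. p2 ∨ p3, w1
8. p2 ∨ p3, w2
9. ¬p3, w2
10. p3, w0
11. p3, w1
12. p2, w2
Accessibility: w0Rw0, w0Rw1, w0Rw2, w1Rw0, w1Rw1, w1Rw2, w2Rw0, w2Rw1, w2Rw2

Yes, satisfiable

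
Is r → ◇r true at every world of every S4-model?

Tableau for the negation ¬(r → ◇r):
1. ¬(r → ◇r), u
2. r, u   [¬→-rule on 1]
3. ¬◇r, u   [¬→-rule on 1]
4. ¬r, u   [¬◇-rule on 3 via uRu]
Accessibility: uRu
Branch closes: r and ¬r both at u.
All branches of the negation close; one closing branch shown above.

Valid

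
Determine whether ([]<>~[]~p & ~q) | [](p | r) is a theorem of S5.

Tableau for the negation ~(([]<>~[]~p & ~q) | [](p | r)):
1. ~(([]<>~[]~p & ~q) | [](p | r)), 0
2. ~([]<>~[]~p & ~q), 0
3. ~[](p | r), 0
4. q, 0
5. ~(p | r), 1
6. ~p, 1
7. ~r, 1
Accessibility: 0R0, 0R1, 1R0, 1R1
The negation has an open branch (countermodel exists).

No, not valid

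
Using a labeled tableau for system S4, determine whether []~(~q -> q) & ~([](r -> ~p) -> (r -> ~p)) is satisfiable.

No, unsatisfiable

1. []~(~q -> q) & ~([](r -> ~p) -> (r -> ~p)), 0
2. []~(~q -> q), 0
3. ~([](r -> ~p) -> (r -> ~p)), 0
4. [](r -> ~p), 0
5. ~(r -> ~p), 0
6. r, 0
7. p, 0
8. ~(~q -> q), 0
9. ~q, 0
10. r -> ~p, 0
11. ~p, 0
Accessibility: 0R0
Branch closes: p and ~p both at 0.
Every branch closes; the branch above is one of them.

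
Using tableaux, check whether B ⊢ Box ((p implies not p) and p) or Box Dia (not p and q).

Invalid (countermodel exists)

Tableau for the negation not (Box ((p implies not p) and p) or Box Dia (not p and q)):
1. not (Box ((p implies not p) and p) or Box Dia (not p and q)), w0
2. not Box ((p implies not p) and p), w0   [neg-or-rule on 1]
3. not Box Dia (not p and q), w0   [neg-or-rule on 1]
4. not ((p implies not p) and p), w1   [neg-Box-rule on 2: fresh world w1, w0Rw1]
5. not p, w1   [neg-and-rule on 4 (branches; this branch)]
6. not Dia (not p and q), w2   [neg-Box-rule on 3: fresh world w2, w0Rw2]
7. not (not p and q), w0   [neg-Dia-rule on 6 via w2Rw0]
8. not (not p and q), w2   [neg-Dia-rule on 6 via w2Rw2]
9. not q, w0   [neg-and-rule on 7 (branches; this branch)]
10. not q, w2   [neg-and-rule on 8 (branches; this branch)]
Accessibility: w0Rw0, w0Rw1, w0Rw2, w1Rw0, w1Rw1, w2Rw0, w2Rw2
The negation has an open branch (countermodel exists).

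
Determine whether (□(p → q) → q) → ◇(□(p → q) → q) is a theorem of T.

Valid

Tableau for the negation ¬((□(p → q) → q) → ◇(□(p → q) → q)):
1. ¬((□(p → q) → q) → ◇(□(p → q) → q)), u
2. □(p → q) → q, u   [¬→-rule on 1]
3. ¬◇(□(p → q) → q), u   [¬→-rule on 1]
4. ¬(□(p → q) → q), u   [¬◇-rule on 3 via uRu]
5. □(p → q), u   [¬→-rule on 4]
6. ¬q, u   [¬→-rule on 4]
7. p → q, u   [□-rule on 5 via uRu]
8. ¬□(p → q), u   [→-rule on 2 (branches; this branch)]
9. ¬p, u   [→-rule on 7 (branches; this branch)]
10. ¬(p → q), v   [¬□-rule on 8: fresh world v, uRv]
11. p, v   [¬→-rule on 10]
12. ¬q, v   [¬→-rule on 10]
13. ¬(□(p → q) → q), v   [¬◇-rule on 3 via uRv]
14. □(p → q), v   [¬→-rule on 13]
15. p → q, v   [□-rule on 5 via uRv]
16. q, v   [→-rule on 15 (branches; this branch)]
Accessibility: uRu, uRv, vRv
Branch closes: q and ¬q both at v.
Every branch of the negation's tableau closes; the branch above is one of them.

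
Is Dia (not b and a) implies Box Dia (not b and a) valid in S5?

Valid in S5

Tableau for the negation not (Dia (not b and a) implies Box Dia (not b and a)):
1. not (Dia (not b and a) implies Box Dia (not b and a)), 0
2. Dia (not b and a), 0
3. not Box Dia (not b and a), 0
4. not b and a, 1
5. not b, 1
6. a, 1
7. not Dia (not b and a), 2
8. not (not b and a), 0
9. not (not b and a), 1
10. not (not b and a), 2
11. not a, 0
12. not a, 1
Accessibility: 0R0, 0R1, 0R2, 1R0, 1R1, 1R2, 2R0, 2R1, 2R2
Branch closes: a and not a both at 1.
All branches of the negation close; one closing branch shown above.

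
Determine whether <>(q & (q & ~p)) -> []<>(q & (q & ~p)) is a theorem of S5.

Yes, valid

Tableau for the negation ~(<>(q & (q & ~p)) -> []<>(q & (q & ~p))):
1. ~(<>(q & (q & ~p)) -> []<>(q & (q & ~p))), u
2. <>(q & (q & ~p)), u
3. ~[]<>(q & (q & ~p)), u
4. q & (q & ~p), v
5. q, v
6. q & ~p, v
7. ~p, v
8. ~<>(q & (q & ~p)), w
9. ~(q & (q & ~p)), u
10. ~(q & (q & ~p)), v
11. ~(q & (q & ~p)), w
12. ~(q & ~p), u
13. ~(q & ~p), v
14. ~(q & ~p), w
15. p, u
16. p, v
Accessibility: uRu, uRv, uRw, vRu, vRv, vRw, wRu, wRv, wRw
Branch closes: p and ~p both at v.
All branches of the negation close; one closing branch shown above.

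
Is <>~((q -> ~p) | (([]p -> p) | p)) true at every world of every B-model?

Tableau for the negation ~<>~((q -> ~p) | (([]p -> p) | p)):
1. ~<>~((q -> ~p) | (([]p -> p) | p)), u
2. (q -> ~p) | (([]p -> p) | p), u   [~<>-rule on 1 via uRu]
3. ([]p -> p) | p, u   [|-rule on 2 (branches; this branch)]
4. p, u   [|-rule on 3 (branches; this branch)]
Accessibility: uRu
The negation has an open branch (countermodel exists).

No, not valid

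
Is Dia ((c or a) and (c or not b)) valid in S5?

Invalid (countermodel exists)

Tableau for the negation not Dia ((c or a) and (c or not b)):
1. not Dia ((c or a) and (c or not b)), u
2. not ((c or a) and (c or not b)), u
3. not (c or not b), u
4. not c, u
5. b, u
Accessibility: uRu
The negation has an open branch (countermodel exists).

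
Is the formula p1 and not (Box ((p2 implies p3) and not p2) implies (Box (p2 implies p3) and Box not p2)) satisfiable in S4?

1. p1 and not (Box ((p2 implies p3) and not p2) implies (Box (p2 implies p3) and Box not p2)), w0
2. p1, w0
3. not (Box ((p2 implies p3) and not p2) implies (Box (p2 implies p3) and Box not p2)), w0
4. Box ((p2 implies p3) and not p2), w0
5. not (Box (p2 implies p3) and Box not p2), w0
6. (p2 implies p3) and not p2, w0
7. p2 implies p3, w0
8. not p2, w0
9. not Box (p2 implies p3), w0
10. p3, w0
11. not (p2 implies p3), w1
12. p2, w1
13. not p3, w1
14. (p2 implies p3) and not p2, w1
15. p2 implies p3, w1
16. not p2, w1
Accessibility: w0Rw0, w0Rw1, w1Rw1
Branch closes: p2 and not p2 both at w1.
Every branch closes; the branch above is one of them.

Unsatisfiable (every branch closes)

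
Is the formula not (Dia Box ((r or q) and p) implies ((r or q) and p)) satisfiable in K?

Yes, satisfiable

1. not (Dia Box ((r or q) and p) implies ((r or q) and p)), 0
2. Dia Box ((r or q) and p), 0
3. not ((r or q) and p), 0
4. not p, 0
5. Box ((r or q) and p), 1
Accessibility: 0R1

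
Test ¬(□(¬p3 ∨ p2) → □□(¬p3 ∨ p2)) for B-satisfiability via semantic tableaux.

1. ¬(□(¬p3 ∨ p2) → □□(¬p3 ∨ p2)), u
2. □(¬p3 ∨ p2), u
3. ¬□□(¬p3 ∨ p2), u
4. ¬p3 ∨ p2, u
5. p2, u
6. ¬□(¬p3 ∨ p2), v
7. ¬p3 ∨ p2, v
8. p2, v
9. ¬(¬p3 ∨ p2), w
10. p3, w
11. ¬p2, w
Accessibility: uRu, uRv, vRu, vRv, vRw, wRv, wRw

Yes, satisfiable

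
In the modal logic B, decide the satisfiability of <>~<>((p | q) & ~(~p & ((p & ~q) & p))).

Satisfiable (open branch found)

1. <>~<>((p | q) & ~(~p & ((p & ~q) & p))), w0
2. ~<>((p | q) & ~(~p & ((p & ~q) & p))), w1   [<>-rule on 1: fresh world w1, w0Rw1]
3. ~((p | q) & ~(~p & ((p & ~q) & p))), w0   [~<>-rule on 2 via w1Rw0]
4. ~((p | q) & ~(~p & ((p & ~q) & p))), w1   [~<>-rule on 2 via w1Rw1]
5. ~(p | q), w0   [~&-rule on 3 (branches; this branch)]
6. ~p, w0   [~|-rule on 5]
7. ~q, w0   [~|-rule on 5]
8. ~(p | q), w1   [~&-rule on 4 (branches; this branch)]
9. ~p, w1   [~|-rule on 8]
10. ~q, w1   [~|-rule on 8]
Accessibility: w0Rw0, w0Rw1, w1Rw0, w1Rw1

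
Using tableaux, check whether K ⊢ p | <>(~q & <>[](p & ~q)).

Not valid

Tableau for the negation ~(p | <>(~q & <>[](p & ~q))):
1. ~(p | <>(~q & <>[](p & ~q))), u
2. ~p, u
3. ~<>(~q & <>[](p & ~q)), u
The negation has an open branch (countermodel exists).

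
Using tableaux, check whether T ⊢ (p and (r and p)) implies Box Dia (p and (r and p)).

Tableau for the negation not ((p and (r and p)) implies Box Dia (p and (r and p))):
1. not ((p and (r and p)) implies Box Dia (p and (r and p))), u
2. p and (r and p), u   [neg-implies-rule on 1]
3. not Box Dia (p and (r and p)), u   [neg-implies-rule on 1]
4. p, u   [and-rule on 2]
5. r and p, u   [and-rule on 2]
6. r, u   [and-rule on 5]
7. not Dia (p and (r and p)), v   [neg-Box-rule on 3: fresh world v, uRv]
8. not (p and (r and p)), v   [neg-Dia-rule on 7 via vRv]
9. not (r and p), v   [neg-and-rule on 8 (branches; this branch)]
10. not p, v   [neg-and-rule on 9 (branches; this branch)]
Accessibility: uRu, uRv, vRv
The negation has an open branch (countermodel exists).

No, not valid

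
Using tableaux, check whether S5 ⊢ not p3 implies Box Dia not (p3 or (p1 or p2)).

Not valid

Tableau for the negation not (not p3 implies Box Dia not (p3 or (p1 or p2))):
1. not (not p3 implies Box Dia not (p3 or (p1 or p2))), 0
2. not p3, 0
3. not Box Dia not (p3 or (p1 or p2)), 0
4. not Dia not (p3 or (p1 or p2)), 1
5. p3 or (p1 or p2), 0
6. p3 or (p1 or p2), 1
7. p1 or p2, 0
8. p1 or p2, 1
9. p2, 0
10. p2, 1
Accessibility: 0R0, 0R1, 1R0, 1R1
The negation has an open branch (countermodel exists).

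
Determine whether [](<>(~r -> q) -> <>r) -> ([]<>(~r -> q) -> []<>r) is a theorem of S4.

Yes, valid

Tableau for the negation ~([](<>(~r -> q) -> <>r) -> ([]<>(~r -> q) -> []<>r)):
1. ~([](<>(~r -> q) -> <>r) -> ([]<>(~r -> q) -> []<>r)), 0
2. [](<>(~r -> q) -> <>r), 0   [~->-rule on 1]
3. ~([]<>(~r -> q) -> []<>r), 0   [~->-rule on 1]
4. []<>(~r -> q), 0   [~->-rule on 3]
5. ~[]<>r, 0   [~->-rule on 3]
6. <>(~r -> q) -> <>r, 0   [[]-rule on 2 via 0R0]
7. <>(~r -> q), 0   [[]-rule on 4 via 0R0]
8. <>r, 0   [->-rule on 6 (branches; this branch)]
9. ~<>r, 1   [~[]-rule on 5: fresh world 1, 0R1]
10. <>(~r -> q) -> <>r, 1   [[]-rule on 2 via 0R1]
11. <>(~r -> q), 1   [[]-rule on 4 via 0R1]
12. ~r, 1   [~<>-rule on 9 via 1R1]
13. <>r, 1   [->-rule on 10 (branches; this branch)]
14. ~r -> q, 2   [<>-rule on 7: fresh world 2, 0R2]
15. <>(~r -> q) -> <>r, 2   [[]-rule on 2 via 0R2]
16. <>(~r -> q), 2   [[]-rule on 4 via 0R2]
17. q, 2   [->-rule on 14 (branches; this branch)]
18. <>r, 2   [->-rule on 15 (branches; this branch)]
19. r, 3   [<>-rule on 8: fresh world 3, 0R3]
20. <>(~r -> q) -> <>r, 3   [[]-rule on 2 via 0R3]
21. <>(~r -> q), 3   [[]-rule on 4 via 0R3]
22. <>r, 3   [->-rule on 20 (branches; this branch)]
23. ~r -> q, 4   [<>-rule on 11: fresh world 4, 1R4]
24. <>(~r -> q) -> <>r, 4   [[]-rule on 2 via 0R4]
25. <>(~r -> q), 4   [[]-rule on 4 via 0R4]
26. ~r, 4   [~<>-rule on 9 via 1R4]
27. q, 4   [->-rule on 23 (branches; this branch)]
28. <>r, 4   [->-rule on 24 (branches; this branch)]
29. r, 5   [<>-rule on 13: fresh world 5, 1R5]
30. <>(~r -> q) -> <>r, 5   [[]-rule on 2 via 0R5]
31. <>(~r -> q), 5   [[]-rule on 4 via 0R5]
32. ~r, 5   [~<>-rule on 9 via 1R5]
Accessibility: 0R0, 0R1, 0R2, 0R3, 0R4, 0R5, 1R1, 1R4, 1R5, 2R2, 3R3, 4R4, 5R5
Branch closes: r and ~r both at 5.
Every branch of the negation's tableau closes; the branch above is one of them.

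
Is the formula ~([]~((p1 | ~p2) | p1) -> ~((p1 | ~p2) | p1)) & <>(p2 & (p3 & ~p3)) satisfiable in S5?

Unsatisfiable

1. ~([]~((p1 | ~p2) | p1) -> ~((p1 | ~p2) | p1)) & <>(p2 & (p3 & ~p3)), w0
2. ~([]~((p1 | ~p2) | p1) -> ~((p1 | ~p2) | p1)), w0
3. <>(p2 & (p3 & ~p3)), w0
4. []~((p1 | ~p2) | p1), w0
5. (p1 | ~p2) | p1, w0
6. ~((p1 | ~p2) | p1), w0
7. ~(p1 | ~p2), w0
8. ~p1, w0
9. p2, w0
10. p1 | ~p2, w0
11. ~p2, w0
Accessibility: w0Rw0
Branch closes: p2 and ~p2 both at w0.
(One branch shown.) All branches close.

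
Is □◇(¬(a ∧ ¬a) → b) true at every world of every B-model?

No, not valid

Tableau for the negation ¬□◇(¬(a ∧ ¬a) → b):
1. ¬□◇(¬(a ∧ ¬a) → b), w0
2. ¬◇(¬(a ∧ ¬a) → b), w1
3. ¬(¬(a ∧ ¬a) → b), w0
4. ¬(a ∧ ¬a), w0
5. ¬b, w0
6. ¬(¬(a ∧ ¬a) → b), w1
7. ¬(a ∧ ¬a), w1
8. ¬b, w1
9. a, w0
10. a, w1
Accessibility: w0Rw0, w0Rw1, w1Rw0, w1Rw1
The negation has an open branch (countermodel exists).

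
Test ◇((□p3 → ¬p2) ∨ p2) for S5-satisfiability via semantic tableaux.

Satisfiable

1. ◇((□p3 → ¬p2) ∨ p2), 0
2. (□p3 → ¬p2) ∨ p2, 1   [◇-rule on 1: fresh world 1, 0R1]
3. p2, 1   [∨-rule on 2 (branches; this branch)]
Accessibility: 0R0, 0R1, 1R0, 1R1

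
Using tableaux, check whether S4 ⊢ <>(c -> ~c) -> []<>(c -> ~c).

Tableau for the negation ~(<>(c -> ~c) -> []<>(c -> ~c)):
1. ~(<>(c -> ~c) -> []<>(c -> ~c)), w0
2. <>(c -> ~c), w0
3. ~[]<>(c -> ~c), w0
4. c -> ~c, w1
5. ~c, w1
6. ~<>(c -> ~c), w2
7. ~(c -> ~c), w2
8. c, w2
Accessibility: w0Rw0, w0Rw1, w0Rw2, w1Rw1, w2Rw2
The negation has an open branch (countermodel exists).

No, not valid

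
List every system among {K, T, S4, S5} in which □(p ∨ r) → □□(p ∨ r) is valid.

S4-tableau for the negation ¬(□(p ∨ r) → □□(p ∨ r)):
1. ¬(□(p ∨ r) → □□(p ∨ r)), u
2. □(p ∨ r), u
3. ¬□□(p ∨ r), u
4. p ∨ r, u
5. r, u
6. ¬□(p ∨ r), v
7. p ∨ r, v
8. r, v
9. ¬(p ∨ r), w
10. ¬p, w
11. ¬r, w
12. p ∨ r, w
13. r, w
Accessibility: uRu, uRv, uRw, vRv, vRw, wRw
Branch closes: r and ¬r both at w.
Every branch closes (one shown): valid in S4, hence also in S5 (every theorem of S4 is a theorem of S5).
T-tableau for the negation ¬(□(p ∨ r) → □□(p ∨ r)):
1. ¬(□(p ∨ r) → □□(p ∨ r)), u
2. □(p ∨ r), u
3. ¬□□(p ∨ r), u
4. p ∨ r, u
5. r, u
6. ¬□(p ∨ r), v
7. p ∨ r, v
8. r, v
9. ¬(p ∨ r), w
10. ¬p, w
11. ¬r, w
Accessibility: uRu, uRv, vRv, vRw, wRw
Complete open branch: countermodel on a T-frame, so not valid in T, nor in K (the same frame is also a K-frame).

S4, S5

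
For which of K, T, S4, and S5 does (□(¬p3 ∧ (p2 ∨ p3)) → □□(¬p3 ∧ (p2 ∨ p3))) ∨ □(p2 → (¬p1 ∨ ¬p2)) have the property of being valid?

S4, S5

S4-tableau for the negation ¬((□(¬p3 ∧ (p2 ∨ p3)) → □□(¬p3 ∧ (p2 ∨ p3))) ∨ □(p2 → (¬p1 ∨ ¬p2))):
1. ¬((□(¬p3 ∧ (p2 ∨ p3)) → □□(¬p3 ∧ (p2 ∨ p3))) ∨ □(p2 → (¬p1 ∨ ¬p2))), w0
2. ¬(□(¬p3 ∧ (p2 ∨ p3)) → □□(¬p3 ∧ (p2 ∨ p3))), w0   [¬∨-rule on 1]
3. ¬□(p2 → (¬p1 ∨ ¬p2)), w0   [¬∨-rule on 1]
4. □(¬p3 ∧ (p2 ∨ p3)), w0   [¬→-rule on 2]
5. ¬□□(¬p3 ∧ (p2 ∨ p3)), w0   [¬→-rule on 2]
6. ¬p3 ∧ (p2 ∨ p3), w0   [□-rule on 4 via w0Rw0]
7. ¬p3, w0   [∧-rule on 6]
8. p2 ∨ p3, w0   [∧-rule on 6]
9. p2, w0   [∨-rule on 8 (branches; this branch)]
10. ¬(p2 → (¬p1 ∨ ¬p2)), w1   [¬□-rule on 3: fresh world w1, w0Rw1]
11. p2, w1   [¬→-rule on 10]
12. ¬(¬p1 ∨ ¬p2), w1   [¬→-rule on 10]
13. p1, w1   [¬∨-rule on 12]
14. ¬p3 ∧ (p2 ∨ p3), w1   [□-rule on 4 via w0Rw1]
15. ¬p3, w1   [∧-rule on 14]
16. p2 ∨ p3, w1   [∧-rule on 14]
17. ¬□(¬p3 ∧ (p2 ∨ p3)), w2   [¬□-rule on 5: fresh world w2, w0Rw2]
18. ¬p3 ∧ (p2 ∨ p3), w2   [□-rule on 4 via w0Rw2]
19. ¬p3, w2   [∧-rule on 18]
20. p2 ∨ p3, w2   [∧-rule on 18]
21. p2, w2   [∨-rule on 20 (branches; this branch)]
22. ¬(¬p3 ∧ (p2 ∨ p3)), w3   [¬□-rule on 17: fresh world w3, w2Rw3]
23. ¬p3 ∧ (p2 ∨ p3), w3   [□-rule on 4 via w0Rw3]
24. ¬p3, w3   [∧-rule on 23]
25. p2 ∨ p3, w3   [∧-rule on 23]
26. ¬(p2 ∨ p3), w3   [¬∧-rule on 22 (branches; this branch)]
27. ¬p2, w3   [¬∨-rule on 26]
28. p3, w3   [∨-rule on 25 (branches; this branch)]
Accessibility: w0Rw0, w0Rw1, w0Rw2, w0Rw3, w1Rw1, w2Rw2, w2Rw3, w3Rw3
Branch closes: p3 and ¬p3 both at w3.
Every branch closes (one shown): valid in S4, hence also in S5 (every theorem of S4 is a theorem of S5).
T-tableau for the negation ¬((□(¬p3 ∧ (p2 ∨ p3)) → □□(¬p3 ∧ (p2 ∨ p3))) ∨ □(p2 → (¬p1 ∨ ¬p2))):
1. ¬((□(¬p3 ∧ (p2 ∨ p3)) → □□(¬p3 ∧ (p2 ∨ p3))) ∨ □(p2 → (¬p1 ∨ ¬p2))), w0
2. ¬(□(¬p3 ∧ (p2 ∨ p3)) → □□(¬p3 ∧ (p2 ∨ p3))), w0   [¬∨-rule on 1]
3. ¬□(p2 → (¬p1 ∨ ¬p2)), w0   [¬∨-rule on 1]
4. □(¬p3 ∧ (p2 ∨ p3)), w0   [¬→-rule on 2]
5. ¬□□(¬p3 ∧ (p2 ∨ p3)), w0   [¬→-rule on 2]
6. ¬p3 ∧ (p2 ∨ p3), w0   [□-rule on 4 via w0Rw0]
7. ¬p3, w0   [∧-rule on 6]
8. p2 ∨ p3, w0   [∧-rule on 6]
9. p2, w0   [∨-rule on 8 (branches; this branch)]
10. ¬(p2 → (¬p1 ∨ ¬p2)), w1   [¬□-rule on 3: fresh world w1, w0Rw1]
11. p2, w1   [¬→-rule on 10]
12. ¬(¬p1 ∨ ¬p2), w1   [¬→-rule on 10]
13. p1, w1   [¬∨-rule on 12]
14. ¬p3 ∧ (p2 ∨ p3), w1   [□-rule on 4 via w0Rw1]
15. ¬p3, w1   [∧-rule on 14]
16. p2 ∨ p3, w1   [∧-rule on 14]
17. ¬□(¬p3 ∧ (p2 ∨ p3)), w2   [¬□-rule on 5: fresh world w2, w0Rw2]
18. ¬p3 ∧ (p2 ∨ p3), w2   [□-rule on 4 via w0Rw2]
19. ¬p3, w2   [∧-rule on 18]
20. p2 ∨ p3, w2   [∧-rule on 18]
21. p2, w2   [∨-rule on 20 (branches; this branch)]
22. ¬(¬p3 ∧ (p2 ∨ p3)), w3   [¬□-rule on 17: fresh world w3, w2Rw3]
23. ¬(p2 ∨ p3), w3   [¬∧-rule on 22 (branches; this branch)]
24. ¬p2, w3   [¬∨-rule on 23]
25. ¬p3, w3   [¬∨-rule on 23]
Accessibility: w0Rw0, w0Rw1, w0Rw2, w1Rw1, w2Rw2, w2Rw3, w3Rw3
Complete open branch: countermodel on a T-frame, so not valid in T, nor in K (the same frame is also a K-frame).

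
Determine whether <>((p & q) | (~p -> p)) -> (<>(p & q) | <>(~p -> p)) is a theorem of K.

Tableau for the negation ~(<>((p & q) | (~p -> p)) -> (<>(p & q) | <>(~p -> p))):
1. ~(<>((p & q) | (~p -> p)) -> (<>(p & q) | <>(~p -> p))), 0
2. <>((p & q) | (~p -> p)), 0   [~->-rule on 1]
3. ~(<>(p & q) | <>(~p -> p)), 0   [~->-rule on 1]
4. ~<>(p & q), 0   [~|-rule on 3]
5. ~<>(~p -> p), 0   [~|-rule on 3]
6. (p & q) | (~p -> p), 1   [<>-rule on 2: fresh world 1, 0R1]
7. ~(p & q), 1   [~<>-rule on 4 via 0R1]
8. ~(~p -> p), 1   [~<>-rule on 5 via 0R1]
9. ~p, 1   [~->-rule on 8]
10. ~p -> p, 1   [|-rule on 6 (branches; this branch)]
11. ~q, 1   [~&-rule on 7 (branches; this branch)]
12. p, 1   [->-rule on 10 (branches; this branch)]
Accessibility: 0R1
Branch closes: p and ~p both at 1.
Every branch of the negation's tableau closes; the branch above is one of them.

Valid in K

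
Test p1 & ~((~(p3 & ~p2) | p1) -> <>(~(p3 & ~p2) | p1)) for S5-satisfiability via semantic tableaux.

Unsatisfiable (every branch closes)

1. p1 & ~((~(p3 & ~p2) | p1) -> <>(~(p3 & ~p2) | p1)), w0
2. p1, w0   [&-rule on 1]
3. ~((~(p3 & ~p2) | p1) -> <>(~(p3 & ~p2) | p1)), w0   [&-rule on 1]
4. ~(p3 & ~p2) | p1, w0   [~->-rule on 3]
5. ~<>(~(p3 & ~p2) | p1), w0   [~->-rule on 3]
6. ~(~(p3 & ~p2) | p1), w0   [~<>-rule on 5 via w0Rw0]
7. p3 & ~p2, w0   [~|-rule on 6]
8. ~p1, w0   [~|-rule on 6]
Accessibility: w0Rw0
Branch closes: p1 and ~p1 both at w0.
All branches of the tableau close; one closing branch shown above.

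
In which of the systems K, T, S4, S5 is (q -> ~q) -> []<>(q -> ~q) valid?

S5

S4-tableau for the negation ~((q -> ~q) -> []<>(q -> ~q)):
1. ~((q -> ~q) -> []<>(q -> ~q)), u
2. q -> ~q, u   [~->-rule on 1]
3. ~[]<>(q -> ~q), u   [~->-rule on 1]
4. ~q, u   [->-rule on 2 (branches; this branch)]
5. ~<>(q -> ~q), v   [~[]-rule on 3: fresh world v, uRv]
6. ~(q -> ~q), v   [~<>-rule on 5 via vRv]
7. q, v   [~->-rule on 6]
Accessibility: uRu, uRv, vRv
Complete open branch: countermodel on an S4-frame, so not valid in S4, nor in K, T (the same frame is also a K-frame and a T-frame).
S5-tableau for the negation ~((q -> ~q) -> []<>(q -> ~q)):
1. ~((q -> ~q) -> []<>(q -> ~q)), u
2. q -> ~q, u   [~->-rule on 1]
3. ~[]<>(q -> ~q), u   [~->-rule on 1]
4. ~q, u   [->-rule on 2 (branches; this branch)]
5. ~<>(q -> ~q), v   [~[]-rule on 3: fresh world v, uRv]
6. ~(q -> ~q), u   [~<>-rule on 5 via vRu]
7. q, u   [~->-rule on 6]
Accessibility: uRu, uRv, vRu, vRv
Branch closes: q and ~q both at u.
Every branch closes (one shown): valid in S5.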